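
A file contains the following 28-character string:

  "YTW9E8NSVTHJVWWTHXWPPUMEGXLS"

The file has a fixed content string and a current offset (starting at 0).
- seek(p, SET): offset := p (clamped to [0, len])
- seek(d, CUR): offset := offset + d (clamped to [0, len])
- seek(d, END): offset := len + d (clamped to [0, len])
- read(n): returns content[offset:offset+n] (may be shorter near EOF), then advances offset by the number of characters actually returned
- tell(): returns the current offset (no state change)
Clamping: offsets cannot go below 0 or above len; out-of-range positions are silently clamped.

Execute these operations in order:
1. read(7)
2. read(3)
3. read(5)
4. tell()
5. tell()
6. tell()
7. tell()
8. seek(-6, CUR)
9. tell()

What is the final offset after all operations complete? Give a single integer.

After 1 (read(7)): returned 'YTW9E8N', offset=7
After 2 (read(3)): returned 'SVT', offset=10
After 3 (read(5)): returned 'HJVWW', offset=15
After 4 (tell()): offset=15
After 5 (tell()): offset=15
After 6 (tell()): offset=15
After 7 (tell()): offset=15
After 8 (seek(-6, CUR)): offset=9
After 9 (tell()): offset=9

Answer: 9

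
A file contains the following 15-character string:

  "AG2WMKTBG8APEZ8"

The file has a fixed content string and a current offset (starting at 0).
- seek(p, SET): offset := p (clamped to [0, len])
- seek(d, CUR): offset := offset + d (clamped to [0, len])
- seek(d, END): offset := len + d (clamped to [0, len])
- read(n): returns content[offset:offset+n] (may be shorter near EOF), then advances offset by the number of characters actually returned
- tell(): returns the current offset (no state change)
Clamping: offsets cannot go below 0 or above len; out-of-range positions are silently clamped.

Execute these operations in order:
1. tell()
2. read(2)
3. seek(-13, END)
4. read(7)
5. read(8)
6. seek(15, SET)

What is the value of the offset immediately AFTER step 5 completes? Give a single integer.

After 1 (tell()): offset=0
After 2 (read(2)): returned 'AG', offset=2
After 3 (seek(-13, END)): offset=2
After 4 (read(7)): returned '2WMKTBG', offset=9
After 5 (read(8)): returned '8APEZ8', offset=15

Answer: 15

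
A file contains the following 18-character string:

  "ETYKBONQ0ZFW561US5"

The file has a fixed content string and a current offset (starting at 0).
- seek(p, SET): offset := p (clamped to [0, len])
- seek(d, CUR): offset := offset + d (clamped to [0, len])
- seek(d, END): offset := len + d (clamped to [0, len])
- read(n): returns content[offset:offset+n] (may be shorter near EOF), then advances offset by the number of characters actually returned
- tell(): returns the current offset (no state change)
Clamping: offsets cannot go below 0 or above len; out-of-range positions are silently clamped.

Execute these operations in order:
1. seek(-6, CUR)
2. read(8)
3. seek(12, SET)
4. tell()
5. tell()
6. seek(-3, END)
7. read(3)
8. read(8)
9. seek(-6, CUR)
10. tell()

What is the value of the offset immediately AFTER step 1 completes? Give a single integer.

After 1 (seek(-6, CUR)): offset=0

Answer: 0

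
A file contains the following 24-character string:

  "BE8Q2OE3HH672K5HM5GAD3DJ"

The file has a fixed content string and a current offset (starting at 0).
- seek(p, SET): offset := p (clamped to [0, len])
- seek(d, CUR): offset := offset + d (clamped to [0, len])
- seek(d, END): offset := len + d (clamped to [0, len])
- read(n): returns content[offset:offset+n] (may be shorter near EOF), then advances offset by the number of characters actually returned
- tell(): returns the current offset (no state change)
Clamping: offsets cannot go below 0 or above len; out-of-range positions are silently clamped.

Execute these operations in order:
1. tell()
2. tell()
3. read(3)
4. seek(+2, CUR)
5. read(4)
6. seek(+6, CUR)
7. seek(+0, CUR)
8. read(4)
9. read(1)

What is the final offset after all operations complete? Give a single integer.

After 1 (tell()): offset=0
After 2 (tell()): offset=0
After 3 (read(3)): returned 'BE8', offset=3
After 4 (seek(+2, CUR)): offset=5
After 5 (read(4)): returned 'OE3H', offset=9
After 6 (seek(+6, CUR)): offset=15
After 7 (seek(+0, CUR)): offset=15
After 8 (read(4)): returned 'HM5G', offset=19
After 9 (read(1)): returned 'A', offset=20

Answer: 20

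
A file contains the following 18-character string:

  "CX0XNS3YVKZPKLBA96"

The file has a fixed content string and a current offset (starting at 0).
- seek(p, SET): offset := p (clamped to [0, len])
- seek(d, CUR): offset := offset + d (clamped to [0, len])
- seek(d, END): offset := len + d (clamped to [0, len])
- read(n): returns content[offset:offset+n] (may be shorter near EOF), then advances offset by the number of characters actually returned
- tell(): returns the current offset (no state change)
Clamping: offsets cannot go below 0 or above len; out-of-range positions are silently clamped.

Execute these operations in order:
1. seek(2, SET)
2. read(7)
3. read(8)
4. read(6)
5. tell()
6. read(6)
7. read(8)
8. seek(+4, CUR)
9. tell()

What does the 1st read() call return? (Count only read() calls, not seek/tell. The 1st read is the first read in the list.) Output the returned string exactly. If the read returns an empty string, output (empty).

After 1 (seek(2, SET)): offset=2
After 2 (read(7)): returned '0XNS3YV', offset=9
After 3 (read(8)): returned 'KZPKLBA9', offset=17
After 4 (read(6)): returned '6', offset=18
After 5 (tell()): offset=18
After 6 (read(6)): returned '', offset=18
After 7 (read(8)): returned '', offset=18
After 8 (seek(+4, CUR)): offset=18
After 9 (tell()): offset=18

Answer: 0XNS3YV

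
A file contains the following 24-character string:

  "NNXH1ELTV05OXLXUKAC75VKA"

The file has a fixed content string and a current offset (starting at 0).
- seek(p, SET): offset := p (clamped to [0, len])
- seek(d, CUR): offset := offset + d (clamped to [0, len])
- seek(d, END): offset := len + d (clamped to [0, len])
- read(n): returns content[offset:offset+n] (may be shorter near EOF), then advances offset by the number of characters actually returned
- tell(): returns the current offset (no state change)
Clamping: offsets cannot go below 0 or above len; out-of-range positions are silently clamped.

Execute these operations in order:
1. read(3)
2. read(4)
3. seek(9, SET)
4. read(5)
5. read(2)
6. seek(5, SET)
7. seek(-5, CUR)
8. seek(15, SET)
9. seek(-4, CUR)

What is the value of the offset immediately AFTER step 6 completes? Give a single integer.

Answer: 5

Derivation:
After 1 (read(3)): returned 'NNX', offset=3
After 2 (read(4)): returned 'H1EL', offset=7
After 3 (seek(9, SET)): offset=9
After 4 (read(5)): returned '05OXL', offset=14
After 5 (read(2)): returned 'XU', offset=16
After 6 (seek(5, SET)): offset=5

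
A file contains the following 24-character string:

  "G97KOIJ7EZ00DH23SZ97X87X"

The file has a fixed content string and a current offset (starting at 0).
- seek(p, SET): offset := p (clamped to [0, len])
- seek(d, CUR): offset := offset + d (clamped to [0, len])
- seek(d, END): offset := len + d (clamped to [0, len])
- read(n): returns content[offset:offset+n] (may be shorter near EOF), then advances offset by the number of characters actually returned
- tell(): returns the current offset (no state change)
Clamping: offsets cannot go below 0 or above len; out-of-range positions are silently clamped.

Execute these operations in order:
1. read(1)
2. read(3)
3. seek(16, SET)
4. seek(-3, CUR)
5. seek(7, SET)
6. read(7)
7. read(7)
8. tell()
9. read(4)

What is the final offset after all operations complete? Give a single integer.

After 1 (read(1)): returned 'G', offset=1
After 2 (read(3)): returned '97K', offset=4
After 3 (seek(16, SET)): offset=16
After 4 (seek(-3, CUR)): offset=13
After 5 (seek(7, SET)): offset=7
After 6 (read(7)): returned '7EZ00DH', offset=14
After 7 (read(7)): returned '23SZ97X', offset=21
After 8 (tell()): offset=21
After 9 (read(4)): returned '87X', offset=24

Answer: 24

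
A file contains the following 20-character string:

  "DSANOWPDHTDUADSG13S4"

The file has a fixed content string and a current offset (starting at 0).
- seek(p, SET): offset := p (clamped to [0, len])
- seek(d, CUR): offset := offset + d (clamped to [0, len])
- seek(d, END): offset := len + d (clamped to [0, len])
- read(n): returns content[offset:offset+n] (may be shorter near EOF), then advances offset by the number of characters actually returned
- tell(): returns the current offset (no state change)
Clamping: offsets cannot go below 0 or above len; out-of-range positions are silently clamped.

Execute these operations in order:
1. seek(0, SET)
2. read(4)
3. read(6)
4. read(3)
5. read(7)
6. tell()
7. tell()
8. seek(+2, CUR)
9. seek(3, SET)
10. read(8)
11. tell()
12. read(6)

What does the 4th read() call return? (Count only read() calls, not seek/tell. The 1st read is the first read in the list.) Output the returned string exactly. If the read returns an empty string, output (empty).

After 1 (seek(0, SET)): offset=0
After 2 (read(4)): returned 'DSAN', offset=4
After 3 (read(6)): returned 'OWPDHT', offset=10
After 4 (read(3)): returned 'DUA', offset=13
After 5 (read(7)): returned 'DSG13S4', offset=20
After 6 (tell()): offset=20
After 7 (tell()): offset=20
After 8 (seek(+2, CUR)): offset=20
After 9 (seek(3, SET)): offset=3
After 10 (read(8)): returned 'NOWPDHTD', offset=11
After 11 (tell()): offset=11
After 12 (read(6)): returned 'UADSG1', offset=17

Answer: DSG13S4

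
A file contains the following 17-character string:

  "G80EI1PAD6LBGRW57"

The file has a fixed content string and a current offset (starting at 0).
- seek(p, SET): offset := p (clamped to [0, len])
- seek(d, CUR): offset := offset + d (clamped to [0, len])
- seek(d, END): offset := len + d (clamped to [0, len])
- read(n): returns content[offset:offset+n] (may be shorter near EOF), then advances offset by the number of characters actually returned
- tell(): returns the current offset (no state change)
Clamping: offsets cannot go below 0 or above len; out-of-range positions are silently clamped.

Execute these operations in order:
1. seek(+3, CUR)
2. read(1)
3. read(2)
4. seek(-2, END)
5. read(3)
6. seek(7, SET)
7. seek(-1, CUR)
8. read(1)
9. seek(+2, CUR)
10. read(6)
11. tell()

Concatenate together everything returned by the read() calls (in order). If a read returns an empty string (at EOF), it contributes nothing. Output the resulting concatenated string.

Answer: EI157P6LBGRW

Derivation:
After 1 (seek(+3, CUR)): offset=3
After 2 (read(1)): returned 'E', offset=4
After 3 (read(2)): returned 'I1', offset=6
After 4 (seek(-2, END)): offset=15
After 5 (read(3)): returned '57', offset=17
After 6 (seek(7, SET)): offset=7
After 7 (seek(-1, CUR)): offset=6
After 8 (read(1)): returned 'P', offset=7
After 9 (seek(+2, CUR)): offset=9
After 10 (read(6)): returned '6LBGRW', offset=15
After 11 (tell()): offset=15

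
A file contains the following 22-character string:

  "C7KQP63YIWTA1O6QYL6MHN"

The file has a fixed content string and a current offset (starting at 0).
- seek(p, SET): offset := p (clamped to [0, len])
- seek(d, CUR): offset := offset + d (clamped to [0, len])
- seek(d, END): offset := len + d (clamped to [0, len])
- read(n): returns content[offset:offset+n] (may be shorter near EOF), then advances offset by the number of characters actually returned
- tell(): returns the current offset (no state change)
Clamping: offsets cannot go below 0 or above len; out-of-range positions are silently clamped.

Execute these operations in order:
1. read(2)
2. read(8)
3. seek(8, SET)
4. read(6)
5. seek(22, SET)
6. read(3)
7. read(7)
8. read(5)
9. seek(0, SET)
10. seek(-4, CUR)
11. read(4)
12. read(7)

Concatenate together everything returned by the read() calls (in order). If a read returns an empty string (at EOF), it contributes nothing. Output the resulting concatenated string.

After 1 (read(2)): returned 'C7', offset=2
After 2 (read(8)): returned 'KQP63YIW', offset=10
After 3 (seek(8, SET)): offset=8
After 4 (read(6)): returned 'IWTA1O', offset=14
After 5 (seek(22, SET)): offset=22
After 6 (read(3)): returned '', offset=22
After 7 (read(7)): returned '', offset=22
After 8 (read(5)): returned '', offset=22
After 9 (seek(0, SET)): offset=0
After 10 (seek(-4, CUR)): offset=0
After 11 (read(4)): returned 'C7KQ', offset=4
After 12 (read(7)): returned 'P63YIWT', offset=11

Answer: C7KQP63YIWIWTA1OC7KQP63YIWT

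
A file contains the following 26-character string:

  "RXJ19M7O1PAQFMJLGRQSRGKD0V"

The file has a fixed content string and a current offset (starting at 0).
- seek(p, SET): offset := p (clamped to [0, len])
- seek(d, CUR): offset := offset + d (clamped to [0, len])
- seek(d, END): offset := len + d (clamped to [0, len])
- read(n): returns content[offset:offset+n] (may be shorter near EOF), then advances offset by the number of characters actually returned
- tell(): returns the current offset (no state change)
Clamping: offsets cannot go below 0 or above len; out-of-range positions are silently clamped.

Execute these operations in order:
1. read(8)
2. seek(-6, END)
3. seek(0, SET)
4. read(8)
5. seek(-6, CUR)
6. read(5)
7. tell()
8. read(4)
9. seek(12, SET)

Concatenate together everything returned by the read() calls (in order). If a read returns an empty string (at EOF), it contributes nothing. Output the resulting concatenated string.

After 1 (read(8)): returned 'RXJ19M7O', offset=8
After 2 (seek(-6, END)): offset=20
After 3 (seek(0, SET)): offset=0
After 4 (read(8)): returned 'RXJ19M7O', offset=8
After 5 (seek(-6, CUR)): offset=2
After 6 (read(5)): returned 'J19M7', offset=7
After 7 (tell()): offset=7
After 8 (read(4)): returned 'O1PA', offset=11
After 9 (seek(12, SET)): offset=12

Answer: RXJ19M7ORXJ19M7OJ19M7O1PA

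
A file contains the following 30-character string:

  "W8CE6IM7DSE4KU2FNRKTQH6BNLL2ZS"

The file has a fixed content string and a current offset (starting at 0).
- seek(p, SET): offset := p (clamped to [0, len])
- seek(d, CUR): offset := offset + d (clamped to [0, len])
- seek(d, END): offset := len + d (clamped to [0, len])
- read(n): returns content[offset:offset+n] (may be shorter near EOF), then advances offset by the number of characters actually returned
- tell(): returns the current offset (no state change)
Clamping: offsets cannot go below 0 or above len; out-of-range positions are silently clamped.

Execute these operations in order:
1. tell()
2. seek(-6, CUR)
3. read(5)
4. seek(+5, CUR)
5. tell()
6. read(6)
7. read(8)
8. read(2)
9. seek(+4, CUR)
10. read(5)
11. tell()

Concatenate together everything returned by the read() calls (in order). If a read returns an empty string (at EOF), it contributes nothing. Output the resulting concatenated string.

After 1 (tell()): offset=0
After 2 (seek(-6, CUR)): offset=0
After 3 (read(5)): returned 'W8CE6', offset=5
After 4 (seek(+5, CUR)): offset=10
After 5 (tell()): offset=10
After 6 (read(6)): returned 'E4KU2F', offset=16
After 7 (read(8)): returned 'NRKTQH6B', offset=24
After 8 (read(2)): returned 'NL', offset=26
After 9 (seek(+4, CUR)): offset=30
After 10 (read(5)): returned '', offset=30
After 11 (tell()): offset=30

Answer: W8CE6E4KU2FNRKTQH6BNL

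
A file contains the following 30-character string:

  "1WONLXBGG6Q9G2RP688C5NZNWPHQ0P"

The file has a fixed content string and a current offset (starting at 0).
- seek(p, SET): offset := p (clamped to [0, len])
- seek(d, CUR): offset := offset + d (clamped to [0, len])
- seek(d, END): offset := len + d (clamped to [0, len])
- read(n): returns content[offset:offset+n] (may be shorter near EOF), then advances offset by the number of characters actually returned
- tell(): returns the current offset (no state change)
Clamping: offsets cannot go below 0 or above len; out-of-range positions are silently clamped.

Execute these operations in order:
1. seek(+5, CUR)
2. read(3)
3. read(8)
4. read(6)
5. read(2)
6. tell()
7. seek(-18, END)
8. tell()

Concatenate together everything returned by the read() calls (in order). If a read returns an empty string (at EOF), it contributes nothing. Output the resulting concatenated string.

After 1 (seek(+5, CUR)): offset=5
After 2 (read(3)): returned 'XBG', offset=8
After 3 (read(8)): returned 'G6Q9G2RP', offset=16
After 4 (read(6)): returned '688C5N', offset=22
After 5 (read(2)): returned 'ZN', offset=24
After 6 (tell()): offset=24
After 7 (seek(-18, END)): offset=12
After 8 (tell()): offset=12

Answer: XBGG6Q9G2RP688C5NZN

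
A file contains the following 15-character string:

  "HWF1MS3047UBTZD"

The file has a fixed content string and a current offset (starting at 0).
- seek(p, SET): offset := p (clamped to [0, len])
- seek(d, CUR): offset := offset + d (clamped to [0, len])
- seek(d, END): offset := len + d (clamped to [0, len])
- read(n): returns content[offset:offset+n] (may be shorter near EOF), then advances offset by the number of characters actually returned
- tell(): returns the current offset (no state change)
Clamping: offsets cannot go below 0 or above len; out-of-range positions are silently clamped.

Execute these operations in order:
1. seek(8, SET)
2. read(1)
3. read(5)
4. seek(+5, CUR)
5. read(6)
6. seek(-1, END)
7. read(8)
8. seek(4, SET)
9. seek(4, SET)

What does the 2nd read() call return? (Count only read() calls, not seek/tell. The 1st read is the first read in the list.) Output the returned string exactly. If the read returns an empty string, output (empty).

After 1 (seek(8, SET)): offset=8
After 2 (read(1)): returned '4', offset=9
After 3 (read(5)): returned '7UBTZ', offset=14
After 4 (seek(+5, CUR)): offset=15
After 5 (read(6)): returned '', offset=15
After 6 (seek(-1, END)): offset=14
After 7 (read(8)): returned 'D', offset=15
After 8 (seek(4, SET)): offset=4
After 9 (seek(4, SET)): offset=4

Answer: 7UBTZ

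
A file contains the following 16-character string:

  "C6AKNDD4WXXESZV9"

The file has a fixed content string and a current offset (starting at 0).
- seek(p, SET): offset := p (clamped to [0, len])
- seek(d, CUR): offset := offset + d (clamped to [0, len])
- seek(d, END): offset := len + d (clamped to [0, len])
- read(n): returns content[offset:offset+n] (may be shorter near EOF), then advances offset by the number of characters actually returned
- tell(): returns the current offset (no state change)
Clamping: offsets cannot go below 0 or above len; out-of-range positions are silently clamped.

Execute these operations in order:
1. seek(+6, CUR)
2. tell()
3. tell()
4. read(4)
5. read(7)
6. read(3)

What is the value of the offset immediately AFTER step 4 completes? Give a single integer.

After 1 (seek(+6, CUR)): offset=6
After 2 (tell()): offset=6
After 3 (tell()): offset=6
After 4 (read(4)): returned 'D4WX', offset=10

Answer: 10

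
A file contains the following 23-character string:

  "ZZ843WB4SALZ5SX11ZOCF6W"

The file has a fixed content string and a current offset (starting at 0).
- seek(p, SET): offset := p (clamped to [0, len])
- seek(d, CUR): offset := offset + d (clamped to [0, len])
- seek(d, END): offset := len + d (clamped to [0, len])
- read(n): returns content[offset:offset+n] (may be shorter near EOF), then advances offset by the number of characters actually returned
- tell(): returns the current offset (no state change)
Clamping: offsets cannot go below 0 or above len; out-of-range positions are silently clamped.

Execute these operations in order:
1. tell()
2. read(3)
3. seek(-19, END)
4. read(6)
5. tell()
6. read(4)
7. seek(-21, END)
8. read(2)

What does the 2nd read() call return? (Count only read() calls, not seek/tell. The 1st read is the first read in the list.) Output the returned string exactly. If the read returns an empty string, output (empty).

Answer: 3WB4SA

Derivation:
After 1 (tell()): offset=0
After 2 (read(3)): returned 'ZZ8', offset=3
After 3 (seek(-19, END)): offset=4
After 4 (read(6)): returned '3WB4SA', offset=10
After 5 (tell()): offset=10
After 6 (read(4)): returned 'LZ5S', offset=14
After 7 (seek(-21, END)): offset=2
After 8 (read(2)): returned '84', offset=4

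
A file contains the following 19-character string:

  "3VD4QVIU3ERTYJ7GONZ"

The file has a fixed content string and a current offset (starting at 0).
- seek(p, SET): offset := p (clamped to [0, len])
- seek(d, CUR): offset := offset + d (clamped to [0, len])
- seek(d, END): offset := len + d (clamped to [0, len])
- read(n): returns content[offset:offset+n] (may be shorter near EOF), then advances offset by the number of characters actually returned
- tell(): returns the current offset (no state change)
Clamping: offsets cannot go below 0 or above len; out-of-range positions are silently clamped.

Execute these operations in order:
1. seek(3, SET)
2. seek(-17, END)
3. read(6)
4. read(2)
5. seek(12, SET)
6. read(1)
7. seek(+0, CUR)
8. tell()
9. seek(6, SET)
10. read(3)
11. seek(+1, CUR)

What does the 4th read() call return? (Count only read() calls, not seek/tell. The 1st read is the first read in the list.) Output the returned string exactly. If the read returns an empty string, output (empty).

After 1 (seek(3, SET)): offset=3
After 2 (seek(-17, END)): offset=2
After 3 (read(6)): returned 'D4QVIU', offset=8
After 4 (read(2)): returned '3E', offset=10
After 5 (seek(12, SET)): offset=12
After 6 (read(1)): returned 'Y', offset=13
After 7 (seek(+0, CUR)): offset=13
After 8 (tell()): offset=13
After 9 (seek(6, SET)): offset=6
After 10 (read(3)): returned 'IU3', offset=9
After 11 (seek(+1, CUR)): offset=10

Answer: IU3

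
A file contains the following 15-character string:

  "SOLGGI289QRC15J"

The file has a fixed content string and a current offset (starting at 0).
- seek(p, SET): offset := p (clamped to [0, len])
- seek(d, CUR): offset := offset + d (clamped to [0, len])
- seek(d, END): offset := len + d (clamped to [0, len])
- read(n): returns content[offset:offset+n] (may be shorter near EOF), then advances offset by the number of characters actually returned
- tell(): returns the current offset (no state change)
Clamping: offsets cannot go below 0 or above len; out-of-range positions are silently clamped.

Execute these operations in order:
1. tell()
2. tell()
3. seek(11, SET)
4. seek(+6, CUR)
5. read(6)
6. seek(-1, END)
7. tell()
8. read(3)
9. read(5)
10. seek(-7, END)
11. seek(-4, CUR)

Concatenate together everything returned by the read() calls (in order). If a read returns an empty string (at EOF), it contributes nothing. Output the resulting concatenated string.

After 1 (tell()): offset=0
After 2 (tell()): offset=0
After 3 (seek(11, SET)): offset=11
After 4 (seek(+6, CUR)): offset=15
After 5 (read(6)): returned '', offset=15
After 6 (seek(-1, END)): offset=14
After 7 (tell()): offset=14
After 8 (read(3)): returned 'J', offset=15
After 9 (read(5)): returned '', offset=15
After 10 (seek(-7, END)): offset=8
After 11 (seek(-4, CUR)): offset=4

Answer: J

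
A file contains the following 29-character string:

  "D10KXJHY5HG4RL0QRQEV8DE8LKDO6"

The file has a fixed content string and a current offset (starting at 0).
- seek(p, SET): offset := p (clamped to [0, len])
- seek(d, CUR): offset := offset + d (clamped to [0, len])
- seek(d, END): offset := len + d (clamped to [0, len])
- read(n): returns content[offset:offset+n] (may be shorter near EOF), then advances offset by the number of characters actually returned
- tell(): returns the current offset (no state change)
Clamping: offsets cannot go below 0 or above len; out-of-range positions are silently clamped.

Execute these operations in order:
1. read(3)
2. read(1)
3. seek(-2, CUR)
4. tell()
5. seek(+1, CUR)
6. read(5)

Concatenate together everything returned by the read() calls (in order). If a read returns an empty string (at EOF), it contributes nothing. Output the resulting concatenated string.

Answer: D10KKXJHY

Derivation:
After 1 (read(3)): returned 'D10', offset=3
After 2 (read(1)): returned 'K', offset=4
After 3 (seek(-2, CUR)): offset=2
After 4 (tell()): offset=2
After 5 (seek(+1, CUR)): offset=3
After 6 (read(5)): returned 'KXJHY', offset=8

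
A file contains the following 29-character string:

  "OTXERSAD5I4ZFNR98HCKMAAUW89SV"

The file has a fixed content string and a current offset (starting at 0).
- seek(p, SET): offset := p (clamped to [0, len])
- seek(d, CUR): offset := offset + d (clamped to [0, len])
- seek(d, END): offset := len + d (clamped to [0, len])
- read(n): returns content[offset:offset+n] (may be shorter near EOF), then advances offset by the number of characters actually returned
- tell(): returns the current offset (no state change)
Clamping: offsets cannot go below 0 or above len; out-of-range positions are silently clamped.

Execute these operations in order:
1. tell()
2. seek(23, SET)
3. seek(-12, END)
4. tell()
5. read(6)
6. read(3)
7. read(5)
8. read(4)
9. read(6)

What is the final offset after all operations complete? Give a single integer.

Answer: 29

Derivation:
After 1 (tell()): offset=0
After 2 (seek(23, SET)): offset=23
After 3 (seek(-12, END)): offset=17
After 4 (tell()): offset=17
After 5 (read(6)): returned 'HCKMAA', offset=23
After 6 (read(3)): returned 'UW8', offset=26
After 7 (read(5)): returned '9SV', offset=29
After 8 (read(4)): returned '', offset=29
After 9 (read(6)): returned '', offset=29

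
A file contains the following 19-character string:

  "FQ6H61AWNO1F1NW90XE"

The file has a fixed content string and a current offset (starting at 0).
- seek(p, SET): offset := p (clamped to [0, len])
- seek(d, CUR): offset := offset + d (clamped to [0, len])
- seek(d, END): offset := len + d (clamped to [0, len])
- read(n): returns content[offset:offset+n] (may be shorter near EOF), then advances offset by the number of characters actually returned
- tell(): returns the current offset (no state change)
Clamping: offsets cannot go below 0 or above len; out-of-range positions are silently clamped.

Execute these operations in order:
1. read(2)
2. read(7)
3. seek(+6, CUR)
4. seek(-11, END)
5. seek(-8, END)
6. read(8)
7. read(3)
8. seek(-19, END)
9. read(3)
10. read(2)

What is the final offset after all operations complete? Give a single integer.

After 1 (read(2)): returned 'FQ', offset=2
After 2 (read(7)): returned '6H61AWN', offset=9
After 3 (seek(+6, CUR)): offset=15
After 4 (seek(-11, END)): offset=8
After 5 (seek(-8, END)): offset=11
After 6 (read(8)): returned 'F1NW90XE', offset=19
After 7 (read(3)): returned '', offset=19
After 8 (seek(-19, END)): offset=0
After 9 (read(3)): returned 'FQ6', offset=3
After 10 (read(2)): returned 'H6', offset=5

Answer: 5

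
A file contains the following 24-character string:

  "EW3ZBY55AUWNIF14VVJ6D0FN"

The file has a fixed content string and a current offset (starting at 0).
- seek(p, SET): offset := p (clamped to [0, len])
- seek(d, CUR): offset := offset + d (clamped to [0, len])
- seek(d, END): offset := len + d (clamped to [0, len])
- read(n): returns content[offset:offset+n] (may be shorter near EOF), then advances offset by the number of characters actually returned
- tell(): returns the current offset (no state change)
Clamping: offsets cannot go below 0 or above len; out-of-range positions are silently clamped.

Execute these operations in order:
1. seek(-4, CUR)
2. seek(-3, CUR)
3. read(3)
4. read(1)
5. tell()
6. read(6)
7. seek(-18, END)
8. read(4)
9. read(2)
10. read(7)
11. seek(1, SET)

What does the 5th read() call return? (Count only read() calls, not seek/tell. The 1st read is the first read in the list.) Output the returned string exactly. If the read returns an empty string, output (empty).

Answer: WN

Derivation:
After 1 (seek(-4, CUR)): offset=0
After 2 (seek(-3, CUR)): offset=0
After 3 (read(3)): returned 'EW3', offset=3
After 4 (read(1)): returned 'Z', offset=4
After 5 (tell()): offset=4
After 6 (read(6)): returned 'BY55AU', offset=10
After 7 (seek(-18, END)): offset=6
After 8 (read(4)): returned '55AU', offset=10
After 9 (read(2)): returned 'WN', offset=12
After 10 (read(7)): returned 'IF14VVJ', offset=19
After 11 (seek(1, SET)): offset=1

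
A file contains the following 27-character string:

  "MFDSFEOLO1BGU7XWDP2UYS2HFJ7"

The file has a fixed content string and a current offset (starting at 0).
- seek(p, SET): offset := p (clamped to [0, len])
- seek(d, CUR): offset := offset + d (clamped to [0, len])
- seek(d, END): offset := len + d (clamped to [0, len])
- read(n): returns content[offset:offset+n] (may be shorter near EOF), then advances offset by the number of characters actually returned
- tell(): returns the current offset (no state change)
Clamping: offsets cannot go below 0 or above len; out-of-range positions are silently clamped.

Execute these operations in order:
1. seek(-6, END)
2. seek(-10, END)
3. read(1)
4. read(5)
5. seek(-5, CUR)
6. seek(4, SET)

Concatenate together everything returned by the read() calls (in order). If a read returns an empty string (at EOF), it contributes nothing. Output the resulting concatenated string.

After 1 (seek(-6, END)): offset=21
After 2 (seek(-10, END)): offset=17
After 3 (read(1)): returned 'P', offset=18
After 4 (read(5)): returned '2UYS2', offset=23
After 5 (seek(-5, CUR)): offset=18
After 6 (seek(4, SET)): offset=4

Answer: P2UYS2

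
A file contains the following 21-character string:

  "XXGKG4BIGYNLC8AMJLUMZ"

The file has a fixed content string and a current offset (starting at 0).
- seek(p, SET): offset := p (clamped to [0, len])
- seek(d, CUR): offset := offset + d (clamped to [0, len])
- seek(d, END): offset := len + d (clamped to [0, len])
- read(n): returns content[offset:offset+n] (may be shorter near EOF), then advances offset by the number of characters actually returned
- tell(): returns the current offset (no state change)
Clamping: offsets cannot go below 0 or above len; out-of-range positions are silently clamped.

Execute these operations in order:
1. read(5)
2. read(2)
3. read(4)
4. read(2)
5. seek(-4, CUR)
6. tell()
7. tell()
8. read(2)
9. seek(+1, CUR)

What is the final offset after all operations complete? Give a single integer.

After 1 (read(5)): returned 'XXGKG', offset=5
After 2 (read(2)): returned '4B', offset=7
After 3 (read(4)): returned 'IGYN', offset=11
After 4 (read(2)): returned 'LC', offset=13
After 5 (seek(-4, CUR)): offset=9
After 6 (tell()): offset=9
After 7 (tell()): offset=9
After 8 (read(2)): returned 'YN', offset=11
After 9 (seek(+1, CUR)): offset=12

Answer: 12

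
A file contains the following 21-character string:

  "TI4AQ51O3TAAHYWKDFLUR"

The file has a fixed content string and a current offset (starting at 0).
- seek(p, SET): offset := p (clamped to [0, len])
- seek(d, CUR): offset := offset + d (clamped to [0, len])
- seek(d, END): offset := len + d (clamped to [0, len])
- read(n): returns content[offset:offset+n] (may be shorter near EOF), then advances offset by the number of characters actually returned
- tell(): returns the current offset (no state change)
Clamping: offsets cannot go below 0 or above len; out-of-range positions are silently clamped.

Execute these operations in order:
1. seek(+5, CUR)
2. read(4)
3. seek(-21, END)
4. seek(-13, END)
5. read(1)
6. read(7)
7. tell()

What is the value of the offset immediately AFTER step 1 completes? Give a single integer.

After 1 (seek(+5, CUR)): offset=5

Answer: 5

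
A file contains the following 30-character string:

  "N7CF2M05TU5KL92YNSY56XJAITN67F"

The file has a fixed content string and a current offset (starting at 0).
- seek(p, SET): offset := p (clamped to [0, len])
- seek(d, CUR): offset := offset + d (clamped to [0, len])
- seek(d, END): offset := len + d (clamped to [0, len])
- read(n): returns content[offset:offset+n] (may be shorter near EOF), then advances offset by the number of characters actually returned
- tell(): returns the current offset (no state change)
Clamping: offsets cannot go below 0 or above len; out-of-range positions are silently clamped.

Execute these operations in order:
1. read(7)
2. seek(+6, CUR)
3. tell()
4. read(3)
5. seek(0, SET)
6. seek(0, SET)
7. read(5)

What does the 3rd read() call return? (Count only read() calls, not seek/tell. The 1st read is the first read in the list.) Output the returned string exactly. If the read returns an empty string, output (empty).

Answer: N7CF2

Derivation:
After 1 (read(7)): returned 'N7CF2M0', offset=7
After 2 (seek(+6, CUR)): offset=13
After 3 (tell()): offset=13
After 4 (read(3)): returned '92Y', offset=16
After 5 (seek(0, SET)): offset=0
After 6 (seek(0, SET)): offset=0
After 7 (read(5)): returned 'N7CF2', offset=5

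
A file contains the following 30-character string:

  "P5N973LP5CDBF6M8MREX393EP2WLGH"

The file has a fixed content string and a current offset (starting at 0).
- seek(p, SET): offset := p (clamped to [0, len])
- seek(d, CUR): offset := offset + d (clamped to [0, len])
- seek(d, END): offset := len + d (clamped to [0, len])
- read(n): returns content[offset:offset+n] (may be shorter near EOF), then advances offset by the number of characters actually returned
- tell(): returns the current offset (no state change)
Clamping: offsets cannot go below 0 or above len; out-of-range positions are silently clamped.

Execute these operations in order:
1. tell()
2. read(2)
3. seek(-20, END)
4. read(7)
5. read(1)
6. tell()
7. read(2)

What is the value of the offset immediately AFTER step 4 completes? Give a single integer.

Answer: 17

Derivation:
After 1 (tell()): offset=0
After 2 (read(2)): returned 'P5', offset=2
After 3 (seek(-20, END)): offset=10
After 4 (read(7)): returned 'DBF6M8M', offset=17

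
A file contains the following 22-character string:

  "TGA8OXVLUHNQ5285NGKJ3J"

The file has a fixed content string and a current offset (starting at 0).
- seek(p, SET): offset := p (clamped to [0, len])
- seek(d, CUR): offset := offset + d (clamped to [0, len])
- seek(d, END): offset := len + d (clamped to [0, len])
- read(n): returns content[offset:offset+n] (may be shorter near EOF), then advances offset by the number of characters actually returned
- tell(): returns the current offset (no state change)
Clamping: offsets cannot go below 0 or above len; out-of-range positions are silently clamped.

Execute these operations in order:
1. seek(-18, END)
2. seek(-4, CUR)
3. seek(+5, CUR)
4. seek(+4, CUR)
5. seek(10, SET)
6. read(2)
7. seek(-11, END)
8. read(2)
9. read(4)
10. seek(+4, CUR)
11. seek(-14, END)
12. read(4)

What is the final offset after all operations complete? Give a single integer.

After 1 (seek(-18, END)): offset=4
After 2 (seek(-4, CUR)): offset=0
After 3 (seek(+5, CUR)): offset=5
After 4 (seek(+4, CUR)): offset=9
After 5 (seek(10, SET)): offset=10
After 6 (read(2)): returned 'NQ', offset=12
After 7 (seek(-11, END)): offset=11
After 8 (read(2)): returned 'Q5', offset=13
After 9 (read(4)): returned '285N', offset=17
After 10 (seek(+4, CUR)): offset=21
After 11 (seek(-14, END)): offset=8
After 12 (read(4)): returned 'UHNQ', offset=12

Answer: 12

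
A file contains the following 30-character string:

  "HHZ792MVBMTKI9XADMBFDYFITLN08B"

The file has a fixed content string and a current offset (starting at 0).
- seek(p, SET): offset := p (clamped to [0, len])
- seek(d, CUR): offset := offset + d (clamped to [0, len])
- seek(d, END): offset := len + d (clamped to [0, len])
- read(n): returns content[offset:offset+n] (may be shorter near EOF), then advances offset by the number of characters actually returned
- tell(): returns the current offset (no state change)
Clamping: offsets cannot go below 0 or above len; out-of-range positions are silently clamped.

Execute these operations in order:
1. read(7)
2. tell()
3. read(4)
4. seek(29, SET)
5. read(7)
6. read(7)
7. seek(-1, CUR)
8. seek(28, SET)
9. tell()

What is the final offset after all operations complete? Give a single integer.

Answer: 28

Derivation:
After 1 (read(7)): returned 'HHZ792M', offset=7
After 2 (tell()): offset=7
After 3 (read(4)): returned 'VBMT', offset=11
After 4 (seek(29, SET)): offset=29
After 5 (read(7)): returned 'B', offset=30
After 6 (read(7)): returned '', offset=30
After 7 (seek(-1, CUR)): offset=29
After 8 (seek(28, SET)): offset=28
After 9 (tell()): offset=28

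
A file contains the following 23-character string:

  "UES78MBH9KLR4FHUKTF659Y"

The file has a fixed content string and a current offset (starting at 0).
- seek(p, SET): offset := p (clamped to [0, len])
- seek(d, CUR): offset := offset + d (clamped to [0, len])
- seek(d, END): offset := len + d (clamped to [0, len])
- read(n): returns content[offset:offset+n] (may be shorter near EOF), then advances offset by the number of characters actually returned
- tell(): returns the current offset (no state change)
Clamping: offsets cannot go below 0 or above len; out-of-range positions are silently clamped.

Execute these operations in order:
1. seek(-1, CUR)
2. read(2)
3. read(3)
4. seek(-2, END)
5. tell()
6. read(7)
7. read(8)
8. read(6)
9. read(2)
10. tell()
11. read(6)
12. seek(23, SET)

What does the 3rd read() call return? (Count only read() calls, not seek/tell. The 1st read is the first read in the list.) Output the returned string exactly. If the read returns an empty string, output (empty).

After 1 (seek(-1, CUR)): offset=0
After 2 (read(2)): returned 'UE', offset=2
After 3 (read(3)): returned 'S78', offset=5
After 4 (seek(-2, END)): offset=21
After 5 (tell()): offset=21
After 6 (read(7)): returned '9Y', offset=23
After 7 (read(8)): returned '', offset=23
After 8 (read(6)): returned '', offset=23
After 9 (read(2)): returned '', offset=23
After 10 (tell()): offset=23
After 11 (read(6)): returned '', offset=23
After 12 (seek(23, SET)): offset=23

Answer: 9Y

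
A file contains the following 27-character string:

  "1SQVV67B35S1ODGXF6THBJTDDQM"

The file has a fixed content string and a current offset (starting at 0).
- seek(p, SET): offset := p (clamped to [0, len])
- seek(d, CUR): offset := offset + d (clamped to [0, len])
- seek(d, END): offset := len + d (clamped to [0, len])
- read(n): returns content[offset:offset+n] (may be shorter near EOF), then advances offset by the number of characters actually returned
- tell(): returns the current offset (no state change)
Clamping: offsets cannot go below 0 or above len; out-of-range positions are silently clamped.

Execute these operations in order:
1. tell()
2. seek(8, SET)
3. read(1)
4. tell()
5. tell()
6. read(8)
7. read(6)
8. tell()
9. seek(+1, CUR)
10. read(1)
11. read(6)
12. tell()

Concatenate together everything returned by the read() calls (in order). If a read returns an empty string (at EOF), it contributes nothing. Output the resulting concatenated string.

After 1 (tell()): offset=0
After 2 (seek(8, SET)): offset=8
After 3 (read(1)): returned '3', offset=9
After 4 (tell()): offset=9
After 5 (tell()): offset=9
After 6 (read(8)): returned '5S1ODGXF', offset=17
After 7 (read(6)): returned '6THBJT', offset=23
After 8 (tell()): offset=23
After 9 (seek(+1, CUR)): offset=24
After 10 (read(1)): returned 'D', offset=25
After 11 (read(6)): returned 'QM', offset=27
After 12 (tell()): offset=27

Answer: 35S1ODGXF6THBJTDQM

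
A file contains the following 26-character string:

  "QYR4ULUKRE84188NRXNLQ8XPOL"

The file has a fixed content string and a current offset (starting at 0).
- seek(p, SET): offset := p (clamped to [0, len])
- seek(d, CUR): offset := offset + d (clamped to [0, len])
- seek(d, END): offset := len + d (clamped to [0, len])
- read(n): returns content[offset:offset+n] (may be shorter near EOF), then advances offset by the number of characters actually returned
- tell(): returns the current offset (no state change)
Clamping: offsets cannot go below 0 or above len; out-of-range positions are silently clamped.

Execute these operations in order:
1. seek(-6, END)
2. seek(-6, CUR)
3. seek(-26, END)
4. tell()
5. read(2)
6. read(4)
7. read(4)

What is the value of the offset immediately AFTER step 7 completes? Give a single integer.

Answer: 10

Derivation:
After 1 (seek(-6, END)): offset=20
After 2 (seek(-6, CUR)): offset=14
After 3 (seek(-26, END)): offset=0
After 4 (tell()): offset=0
After 5 (read(2)): returned 'QY', offset=2
After 6 (read(4)): returned 'R4UL', offset=6
After 7 (read(4)): returned 'UKRE', offset=10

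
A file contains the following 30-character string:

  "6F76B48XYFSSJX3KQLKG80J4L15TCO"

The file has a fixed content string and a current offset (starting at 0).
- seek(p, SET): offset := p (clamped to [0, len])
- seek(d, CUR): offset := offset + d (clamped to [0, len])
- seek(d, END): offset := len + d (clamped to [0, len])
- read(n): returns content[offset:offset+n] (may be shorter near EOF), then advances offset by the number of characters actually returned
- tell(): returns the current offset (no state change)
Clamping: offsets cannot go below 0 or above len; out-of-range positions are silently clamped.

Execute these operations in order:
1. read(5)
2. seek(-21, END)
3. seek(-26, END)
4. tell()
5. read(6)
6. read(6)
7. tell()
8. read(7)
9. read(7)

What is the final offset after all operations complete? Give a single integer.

After 1 (read(5)): returned '6F76B', offset=5
After 2 (seek(-21, END)): offset=9
After 3 (seek(-26, END)): offset=4
After 4 (tell()): offset=4
After 5 (read(6)): returned 'B48XYF', offset=10
After 6 (read(6)): returned 'SSJX3K', offset=16
After 7 (tell()): offset=16
After 8 (read(7)): returned 'QLKG80J', offset=23
After 9 (read(7)): returned '4L15TCO', offset=30

Answer: 30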